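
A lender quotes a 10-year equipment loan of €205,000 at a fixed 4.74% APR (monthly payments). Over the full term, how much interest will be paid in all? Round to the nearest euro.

€52,806

At 4.74% the monthly rate is 0.0039500, so the payment is 205,000 × 0.0039500 / (1 − 1.0039500^−120) = €2,148.38.
Total paid = 120 × €2,148.38 = €257,805.60; interest = €257,805.60 − €205,000 = €52,805.60.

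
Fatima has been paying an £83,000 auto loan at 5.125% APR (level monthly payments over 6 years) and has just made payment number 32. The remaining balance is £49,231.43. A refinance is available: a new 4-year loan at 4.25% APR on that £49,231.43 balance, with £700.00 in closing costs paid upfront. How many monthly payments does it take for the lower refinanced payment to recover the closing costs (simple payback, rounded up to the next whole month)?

Current payment = 83,000 × 5.125%/12 / (1 − (1+0.0042708)^−72) = £1,341.53.
Refinanced payment = 49,231.43 × 0.0035417 / (1 − (1+0.0035417)^−48) = £1,117.12.
Monthly savings = £1,341.53 − £1,117.12 = £224.41.
Break-even = £700.00 / £224.41 = 3.12 → 4 months.

4 months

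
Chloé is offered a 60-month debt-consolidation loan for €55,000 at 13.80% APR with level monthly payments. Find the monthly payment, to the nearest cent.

At 13.80% the monthly rate is 0.0115000, so the payment is 55,000 × 0.0115000 / (1 − 1.0115000^−60) = €1,274.06.

€1,274.06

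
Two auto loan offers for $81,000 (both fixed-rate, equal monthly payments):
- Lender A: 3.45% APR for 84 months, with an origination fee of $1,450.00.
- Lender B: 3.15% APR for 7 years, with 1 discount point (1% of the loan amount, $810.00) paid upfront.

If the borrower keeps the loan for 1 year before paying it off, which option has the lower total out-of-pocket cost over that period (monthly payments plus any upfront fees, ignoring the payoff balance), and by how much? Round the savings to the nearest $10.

Lender B by $770

Lender A: monthly rate = 3.45%/12 = 0.0028750; payment = 81,000 × 0.0028750 / (1 − (1+0.0028750)^−84) = $1,086.78.
Lender B: at 3.15% the monthly rate is 0.0026250, so the payment is 81,000 × 0.0026250 / (1 − 1.0026250^−84) = $1,075.76.
Over 12 months: Lender A costs 12 × $1,086.78 + $1,450.00 = $14,491.36; Lender B costs 12 × $1,075.76 + $810.00 = $13,719.12.
Lender B is cheaper by $14,491.36 − $13,719.12 = $772.24.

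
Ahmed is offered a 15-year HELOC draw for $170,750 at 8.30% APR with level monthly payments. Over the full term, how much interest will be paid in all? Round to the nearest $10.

At 8.30% the monthly rate is 0.0069167, so the payment is 170,750 × 0.0069167 / (1 − 1.0069167^−180) = $1,661.49.
Total paid = 180 × $1,661.49 = $299,068.20; interest = $299,068.20 − $170,750 = $128,318.20.

$128,320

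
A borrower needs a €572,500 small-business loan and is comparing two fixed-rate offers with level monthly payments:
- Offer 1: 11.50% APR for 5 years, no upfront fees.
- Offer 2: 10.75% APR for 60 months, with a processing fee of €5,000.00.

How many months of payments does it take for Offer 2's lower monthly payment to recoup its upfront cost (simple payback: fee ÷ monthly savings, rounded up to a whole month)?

Offer 1: at 11.50% the monthly rate is 0.0095833, so the payment is 572,500 × 0.0095833 / (1 − 1.0095833^−60) = €12,590.77.
Offer 2: at 10.75% the monthly rate is 0.0089583, so the payment is 572,500 × 0.0089583 / (1 − 1.0089583^−60) = €12,376.28.
Monthly savings = €12,590.77 − €12,376.28 = €214.49.
Break-even = €5,000.00 / €214.49 = 23.31 → 24 months.

24 months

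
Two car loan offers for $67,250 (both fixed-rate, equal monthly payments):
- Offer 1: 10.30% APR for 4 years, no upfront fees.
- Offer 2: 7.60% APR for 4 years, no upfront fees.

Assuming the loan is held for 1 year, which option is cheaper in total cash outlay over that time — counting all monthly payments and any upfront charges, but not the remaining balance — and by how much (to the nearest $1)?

Offer 1: monthly rate = 10.3%/12 = 0.0085833; payment = 67,250 × 0.0085833 / (1 − (1+0.0085833)^−48) = $1,715.34.
Offer 2: monthly rate = 7.6%/12 = 0.0063333; payment = 67,250 × 0.0063333 / (1 − (1+0.0063333)^−48) = $1,629.17.
Over 12 months: Offer 1 costs 12 × $1,715.34 = $20,584.08; Offer 2 costs 12 × $1,629.17 = $19,550.04.
Offer 2 is cheaper by $20,584.08 − $19,550.04 = $1,034.04.

Offer 2 by $1,034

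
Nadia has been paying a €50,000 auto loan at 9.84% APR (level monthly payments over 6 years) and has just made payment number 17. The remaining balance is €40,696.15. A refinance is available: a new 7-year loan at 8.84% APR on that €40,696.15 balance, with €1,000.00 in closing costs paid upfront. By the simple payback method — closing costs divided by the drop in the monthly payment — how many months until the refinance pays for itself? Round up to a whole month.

Current payment = 50,000 × 9.84%/12 / (1 − (1+0.0082000)^−72) = €922.26.
Refinanced payment = 40,696.15 × 0.0073667 / (1 − (1+0.0073667)^−84) = €651.46.
Monthly savings = €922.26 − €651.46 = €270.80.
Break-even = €1,000.00 / €270.80 = 3.69 → 4 months.

4 months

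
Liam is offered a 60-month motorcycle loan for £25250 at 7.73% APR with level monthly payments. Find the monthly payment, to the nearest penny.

At 7.73% the monthly rate is 0.0064417, so the payment is 25,250 × 0.0064417 / (1 − 1.0064417^−60) = £508.72.

£508.72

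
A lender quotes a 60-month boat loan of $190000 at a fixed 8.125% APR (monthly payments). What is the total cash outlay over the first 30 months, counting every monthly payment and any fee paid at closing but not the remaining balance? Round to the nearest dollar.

At 8.125% the monthly rate is 0.0067708, so the payment is 190,000 × 0.0067708 / (1 − 1.0067708^−60) = $3,863.89.
Total outlay = 30 × $3,863.89 = $115,916.70.

$115,917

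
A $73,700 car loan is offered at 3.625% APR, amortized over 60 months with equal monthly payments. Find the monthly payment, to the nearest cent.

Monthly rate = 3.625%/12 = 0.0030208; payment = 73,700 × 0.0030208 / (1 − (1+0.0030208)^−60) = $1,344.86.

$1,344.86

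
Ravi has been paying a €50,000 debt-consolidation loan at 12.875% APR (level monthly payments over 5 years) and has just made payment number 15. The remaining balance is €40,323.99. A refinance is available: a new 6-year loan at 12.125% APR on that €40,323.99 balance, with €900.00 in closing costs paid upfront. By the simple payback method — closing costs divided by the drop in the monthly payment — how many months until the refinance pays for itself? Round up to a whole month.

Current payment = 50,000 × 12.875%/12 / (1 − (1+0.0107292)^−60) = €1,134.46.
Refinanced payment = 40,323.99 × 0.0101042 / (1 − (1+0.0101042)^−72) = €790.97.
Monthly savings = €1,134.46 − €790.97 = €343.49.
Break-even = €900.00 / €343.49 = 2.62 → 3 months.

3 months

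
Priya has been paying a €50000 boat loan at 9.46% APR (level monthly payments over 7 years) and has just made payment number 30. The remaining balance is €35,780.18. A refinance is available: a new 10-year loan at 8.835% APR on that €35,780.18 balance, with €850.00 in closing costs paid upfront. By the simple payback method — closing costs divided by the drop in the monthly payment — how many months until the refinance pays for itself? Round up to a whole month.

3 months

Current payment = 50,000 × 9.46%/12 / (1 − (1+0.0078833)^−84) = €816.18.
Refinanced payment = 35,780.18 × 0.0073625 / (1 − (1+0.0073625)^−120) = €450.06.
Monthly savings = €816.18 − €450.06 = €366.12.
Break-even = €850.00 / €366.12 = 2.32 → 3 months.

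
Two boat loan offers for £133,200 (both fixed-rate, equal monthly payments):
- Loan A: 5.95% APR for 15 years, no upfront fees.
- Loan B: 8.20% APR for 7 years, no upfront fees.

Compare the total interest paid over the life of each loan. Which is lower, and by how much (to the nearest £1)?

Loan A: at 5.95% the monthly rate is 0.0049583, so the payment is 133,200 × 0.0049583 / (1 − 1.0049583^−180) = £1,120.42.
Total interest on Loan A = 180 × £1,120.42 − £133,200 = £68,475.60.
Loan B: monthly rate = 8.2%/12 = 0.0068333; payment = 133,200 × 0.0068333 / (1 − (1+0.0068333)^−84) = £2,089.38.
Total interest on Loan B = 84 × £2,089.38 − £133,200 = £42,307.92.
Loan B is lower by £26,167.68.

Loan B by £26,168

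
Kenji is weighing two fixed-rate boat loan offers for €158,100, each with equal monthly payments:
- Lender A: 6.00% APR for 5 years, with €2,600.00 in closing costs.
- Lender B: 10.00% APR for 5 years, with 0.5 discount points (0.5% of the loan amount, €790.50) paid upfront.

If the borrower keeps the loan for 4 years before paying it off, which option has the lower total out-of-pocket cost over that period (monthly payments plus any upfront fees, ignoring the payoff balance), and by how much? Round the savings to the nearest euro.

Lender A by €12,717

Lender A: at 6.00% the monthly rate is 0.0050000, so the payment is 158,100 × 0.0050000 / (1 − 1.0050000^−60) = €3,056.52.
Lender B: at 10.00% the monthly rate is 0.0083333, so the payment is 158,100 × 0.0083333 / (1 − 1.0083333^−60) = €3,359.16.
Over 48 months: Lender A costs 48 × €3,056.52 + €2,600.00 = €149,312.96; Lender B costs 48 × €3,359.16 + €790.50 = €162,030.18.
Lender A is cheaper by €162,030.18 − €149,312.96 = €12,717.22.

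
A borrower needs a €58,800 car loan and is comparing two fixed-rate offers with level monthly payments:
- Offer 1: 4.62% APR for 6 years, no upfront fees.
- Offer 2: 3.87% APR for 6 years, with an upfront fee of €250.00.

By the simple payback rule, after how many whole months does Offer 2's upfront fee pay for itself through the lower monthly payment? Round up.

Offer 1: at 4.62% the monthly rate is 0.0038500, so the payment is 58,800 × 0.0038500 / (1 − 1.0038500^−72) = €936.64.
Offer 2: monthly rate = 3.87%/12 = 0.0032250; payment = 58,800 × 0.0032250 / (1 − (1+0.0032250)^−72) = €916.46.
Monthly savings = €936.64 − €916.46 = €20.18.
Break-even = €250.00 / €20.18 = 12.39 → 13 months.

13 months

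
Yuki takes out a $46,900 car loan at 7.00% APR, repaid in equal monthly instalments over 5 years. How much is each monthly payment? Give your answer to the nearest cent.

Monthly rate = 7%/12 = 0.0058333; payment = 46,900 × 0.0058333 / (1 − (1+0.0058333)^−60) = $928.68.

$928.68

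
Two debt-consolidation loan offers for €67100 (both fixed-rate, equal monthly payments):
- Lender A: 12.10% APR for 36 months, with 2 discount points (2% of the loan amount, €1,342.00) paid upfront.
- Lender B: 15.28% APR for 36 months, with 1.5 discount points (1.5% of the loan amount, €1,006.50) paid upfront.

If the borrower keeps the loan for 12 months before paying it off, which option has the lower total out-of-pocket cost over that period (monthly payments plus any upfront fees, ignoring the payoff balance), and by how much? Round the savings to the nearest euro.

Lender A: at 12.10% the monthly rate is 0.0100833, so the payment is 67,100 × 0.0100833 / (1 − 1.0100833^−36) = €2,231.89.
Lender B: monthly rate = 15.28%/12 = 0.0127333; payment = 67,100 × 0.0127333 / (1 − (1+0.0127333)^−36) = €2,335.25.
Over 12 months: Lender A costs 12 × €2,231.89 + €1,342.00 = €28,124.68; Lender B costs 12 × €2,335.25 + €1,006.50 = €29,029.50.
Lender A is cheaper by €29,029.50 − €28,124.68 = €904.82.

Lender A by €905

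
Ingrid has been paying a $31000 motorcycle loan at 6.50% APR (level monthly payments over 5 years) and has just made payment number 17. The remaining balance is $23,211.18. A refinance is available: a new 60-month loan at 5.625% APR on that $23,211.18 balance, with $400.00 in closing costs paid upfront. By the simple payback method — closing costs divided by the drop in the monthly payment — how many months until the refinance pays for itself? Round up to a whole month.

Current payment = 31,000 × 6.5%/12 / (1 − (1+0.0054167)^−60) = $606.55.
Refinanced payment = 23,211.18 × 0.0046875 / (1 − (1+0.0046875)^−60) = $444.70.
Monthly savings = $606.55 − $444.70 = $161.85.
Break-even = $400.00 / $161.85 = 2.47 → 3 months.

3 months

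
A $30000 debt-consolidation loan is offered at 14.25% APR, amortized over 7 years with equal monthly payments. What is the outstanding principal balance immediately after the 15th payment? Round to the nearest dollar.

$26,573

With monthly rate i = 14.25%/12 = 0.0118750, the balance after k of n payments is P · [(1+i)^n − (1+i)^k] / [(1+i)^n − 1].
(1+0.0118750)^84 = 2.69560810 and (1+0.0118750)^15 = 1.19372143, so the balance is 30,000 × (2.69560810 − 1.19372143) / (2.69560810 − 1) = $26,572.53.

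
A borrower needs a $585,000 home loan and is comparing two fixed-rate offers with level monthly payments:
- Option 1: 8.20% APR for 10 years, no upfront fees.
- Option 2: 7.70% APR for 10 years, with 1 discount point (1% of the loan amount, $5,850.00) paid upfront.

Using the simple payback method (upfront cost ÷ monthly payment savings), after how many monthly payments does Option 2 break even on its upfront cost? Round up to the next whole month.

38 months

Option 1: at 8.20% the monthly rate is 0.0068333, so the payment is 585,000 × 0.0068333 / (1 − 1.0068333^−120) = $7,159.64.
Option 2: monthly rate = 7.7%/12 = 0.0064167; payment = 585,000 × 0.0064167 / (1 − (1+0.0064167)^−120) = $7,005.27.
Monthly savings = $7,159.64 − $7,005.27 = $154.37.
Break-even = $5,850.00 / $154.37 = 37.90 → 38 months.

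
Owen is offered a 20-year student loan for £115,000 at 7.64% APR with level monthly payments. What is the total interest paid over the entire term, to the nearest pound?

£109,712

Monthly rate = 7.64%/12 = 0.0063667; payment = 115,000 × 0.0063667 / (1 − (1+0.0063667)^−240) = £936.30.
Total paid = 240 × £936.30 = £224,712.00; interest = £224,712.00 − £115,000 = £109,712.00.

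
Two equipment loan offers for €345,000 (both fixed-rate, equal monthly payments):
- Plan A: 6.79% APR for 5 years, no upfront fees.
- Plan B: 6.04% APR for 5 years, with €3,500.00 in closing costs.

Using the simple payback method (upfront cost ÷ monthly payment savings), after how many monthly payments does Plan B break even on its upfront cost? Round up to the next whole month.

29 months

Plan A: monthly rate = 6.79%/12 = 0.0056583; payment = 345,000 × 0.0056583 / (1 − (1+0.0056583)^−60) = €6,797.28.
Plan B: monthly rate = 6.04%/12 = 0.0050333; payment = 345,000 × 0.0050333 / (1 − (1+0.0050333)^−60) = €6,676.24.
Monthly savings = €6,797.28 − €6,676.24 = €121.04.
Break-even = €3,500.00 / €121.04 = 28.92 → 29 months.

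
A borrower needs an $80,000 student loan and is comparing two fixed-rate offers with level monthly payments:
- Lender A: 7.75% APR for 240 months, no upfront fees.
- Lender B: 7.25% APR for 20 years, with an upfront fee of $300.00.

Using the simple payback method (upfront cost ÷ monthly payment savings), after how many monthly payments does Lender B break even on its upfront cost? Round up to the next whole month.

13 months

Lender A: monthly rate = 7.75%/12 = 0.0064583; payment = 80,000 × 0.0064583 / (1 − (1+0.0064583)^−240) = $656.76.
Lender B: monthly rate = 7.25%/12 = 0.0060417; payment = 80,000 × 0.0060417 / (1 − (1+0.0060417)^−240) = $632.30.
Monthly savings = $656.76 − $632.30 = $24.46.
Break-even = $300.00 / $24.46 = 12.26 → 13 months.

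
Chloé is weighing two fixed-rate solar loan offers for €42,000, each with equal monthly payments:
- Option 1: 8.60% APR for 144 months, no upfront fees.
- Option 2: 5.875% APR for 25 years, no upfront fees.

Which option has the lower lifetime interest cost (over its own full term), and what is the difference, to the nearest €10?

Option 1 by €12,750

Option 1: at 8.60% the monthly rate is 0.0071667, so the payment is 42,000 × 0.0071667 / (1 − 1.0071667^−144) = €468.56.
Total interest on Option 1 = 144 × €468.56 − €42,000 = €25,472.64.
Option 2: at 5.875% the monthly rate is 0.0048958, so the payment is 42,000 × 0.0048958 / (1 − 1.0048958^−300) = €267.41.
Total interest on Option 2 = 300 × €267.41 − €42,000 = €38,223.00.
Option 1 is lower by €12,750.36.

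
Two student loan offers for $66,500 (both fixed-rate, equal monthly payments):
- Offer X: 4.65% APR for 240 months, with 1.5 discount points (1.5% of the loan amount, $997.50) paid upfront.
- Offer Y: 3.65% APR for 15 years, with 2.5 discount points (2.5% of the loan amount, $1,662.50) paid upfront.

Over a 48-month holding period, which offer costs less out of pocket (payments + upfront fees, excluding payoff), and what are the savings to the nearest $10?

Offer X: at 4.65% the monthly rate is 0.0038750, so the payment is 66,500 × 0.0038750 / (1 − 1.0038750^−240) = $426.12.
Offer Y: at 3.65% the monthly rate is 0.0030417, so the payment is 66,500 × 0.0030417 / (1 − 1.0030417^−180) = $480.31.
Over 48 months: Offer X costs 48 × $426.12 + $997.50 = $21,451.26; Offer Y costs 48 × $480.31 + $1,662.50 = $24,717.38.
Offer X is cheaper by $24,717.38 − $21,451.26 = $3,266.12.

Offer X by $3,270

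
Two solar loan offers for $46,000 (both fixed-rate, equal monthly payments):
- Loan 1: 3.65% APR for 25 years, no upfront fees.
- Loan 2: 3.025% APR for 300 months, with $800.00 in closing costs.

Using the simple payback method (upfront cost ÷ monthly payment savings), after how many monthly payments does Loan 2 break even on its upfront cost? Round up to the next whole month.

Loan 1: monthly rate = 3.65%/12 = 0.0030417; payment = 46,000 × 0.0030417 / (1 − (1+0.0030417)^−300) = $234.00.
Loan 2: at 3.025% the monthly rate is 0.0025208, so the payment is 46,000 × 0.0025208 / (1 − 1.0025208^−300) = $218.74.
Monthly savings = $234.00 − $218.74 = $15.26.
Break-even = $800.00 / $15.26 = 52.42 → 53 months.

53 months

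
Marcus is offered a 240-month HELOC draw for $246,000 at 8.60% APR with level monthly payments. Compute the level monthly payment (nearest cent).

$2,150.44

Monthly rate = 8.6%/12 = 0.0071667; payment = 246,000 × 0.0071667 / (1 − (1+0.0071667)^−240) = $2,150.44.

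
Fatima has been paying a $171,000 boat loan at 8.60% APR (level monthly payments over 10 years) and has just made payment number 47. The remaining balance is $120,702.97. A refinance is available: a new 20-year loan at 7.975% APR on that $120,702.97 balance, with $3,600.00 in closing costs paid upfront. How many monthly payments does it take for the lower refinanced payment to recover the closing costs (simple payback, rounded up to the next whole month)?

Current payment = 171,000 × 8.6%/12 / (1 − (1+0.0071667)^−120) = $2,129.31.
Refinanced payment = 120,702.97 × 0.0066458 / (1 − (1+0.0066458)^−240) = $1,007.73.
Monthly savings = $2,129.31 − $1,007.73 = $1,121.58.
Break-even = $3,600.00 / $1,121.58 = 3.21 → 4 months.

4 months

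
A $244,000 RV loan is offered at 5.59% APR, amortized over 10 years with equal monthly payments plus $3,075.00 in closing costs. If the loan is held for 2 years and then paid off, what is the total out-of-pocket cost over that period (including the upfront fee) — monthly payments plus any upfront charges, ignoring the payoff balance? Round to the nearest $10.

At 5.59% the monthly rate is 0.0046583, so the payment is 244,000 × 0.0046583 / (1 − 1.0046583^−120) = $2,658.94.
Total outlay = 24 × $2,658.94 + $3,075.00 = $66,889.56.

$66,890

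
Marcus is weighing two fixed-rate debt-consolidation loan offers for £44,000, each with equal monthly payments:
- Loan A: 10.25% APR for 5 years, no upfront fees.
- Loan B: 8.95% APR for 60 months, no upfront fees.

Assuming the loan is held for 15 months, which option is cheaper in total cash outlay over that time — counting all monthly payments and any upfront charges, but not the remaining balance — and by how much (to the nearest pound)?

Loan A: at 10.25% the monthly rate is 0.0085417, so the payment is 44,000 × 0.0085417 / (1 − 1.0085417^−60) = £940.29.
Loan B: at 8.95% the monthly rate is 0.0074583, so the payment is 44,000 × 0.0074583 / (1 − 1.0074583^−60) = £912.30.
Over 15 months: Loan A costs 15 × £940.29 = £14,104.35; Loan B costs 15 × £912.30 = £13,684.50.
Loan B is cheaper by £14,104.35 − £13,684.50 = £419.85.

Loan B by £420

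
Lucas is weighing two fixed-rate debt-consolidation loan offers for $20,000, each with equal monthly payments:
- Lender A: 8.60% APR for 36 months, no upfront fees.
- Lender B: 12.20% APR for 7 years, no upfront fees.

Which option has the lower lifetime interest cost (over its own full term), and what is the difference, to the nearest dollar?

Lender A: at 8.60% the monthly rate is 0.0071667, so the payment is 20,000 × 0.0071667 / (1 − 1.0071667^−36) = $632.28.
Total interest on Lender A = 36 × $632.28 − $20,000 = $2,762.08.
Lender B: at 12.20% the monthly rate is 0.0101667, so the payment is 20,000 × 0.0101667 / (1 − 1.0101667^−84) = $355.20.
Total interest on Lender B = 84 × $355.20 − $20,000 = $9,836.80.
Lender A is lower by $7,074.72.

Lender A by $7,075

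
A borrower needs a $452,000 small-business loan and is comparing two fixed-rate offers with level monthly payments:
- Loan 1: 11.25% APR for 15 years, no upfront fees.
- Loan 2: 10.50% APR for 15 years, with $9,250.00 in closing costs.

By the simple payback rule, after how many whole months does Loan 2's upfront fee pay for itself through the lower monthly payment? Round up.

44 months

Loan 1: monthly rate = 11.25%/12 = 0.0093750; payment = 452,000 × 0.0093750 / (1 − (1+0.0093750)^−180) = $5,208.60.
Loan 2: monthly rate = 10.5%/12 = 0.0087500; payment = 452,000 × 0.0087500 / (1 − (1+0.0087500)^−180) = $4,996.40.
Monthly savings = $5,208.60 − $4,996.40 = $212.20.
Break-even = $9,250.00 / $212.20 = 43.59 → 44 months.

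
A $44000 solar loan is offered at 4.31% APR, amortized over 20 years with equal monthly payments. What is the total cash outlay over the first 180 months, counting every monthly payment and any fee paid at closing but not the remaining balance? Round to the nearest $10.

$49,300

At 4.31% the monthly rate is 0.0035917, so the payment is 44,000 × 0.0035917 / (1 − 1.0035917^−240) = $273.87.
Total outlay = 180 × $273.87 = $49,296.60.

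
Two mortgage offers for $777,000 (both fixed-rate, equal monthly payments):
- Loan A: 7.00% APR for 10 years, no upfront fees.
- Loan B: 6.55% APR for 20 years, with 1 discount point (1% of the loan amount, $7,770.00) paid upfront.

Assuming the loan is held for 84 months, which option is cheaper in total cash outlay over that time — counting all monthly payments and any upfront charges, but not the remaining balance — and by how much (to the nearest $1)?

Loan A: monthly rate = 7%/12 = 0.0058333; payment = 777,000 × 0.0058333 / (1 − (1+0.0058333)^−120) = $9,021.63.
Loan B: at 6.55% the monthly rate is 0.0054583, so the payment is 777,000 × 0.0054583 / (1 − 1.0054583^−240) = $5,816.00.
Over 84 months: Loan A costs 84 × $9,021.63 = $757,816.92; Loan B costs 84 × $5,816.00 + $7,770.00 = $496,314.00.
Loan B is cheaper by $757,816.92 − $496,314.00 = $261,502.92.

Loan B by $261,503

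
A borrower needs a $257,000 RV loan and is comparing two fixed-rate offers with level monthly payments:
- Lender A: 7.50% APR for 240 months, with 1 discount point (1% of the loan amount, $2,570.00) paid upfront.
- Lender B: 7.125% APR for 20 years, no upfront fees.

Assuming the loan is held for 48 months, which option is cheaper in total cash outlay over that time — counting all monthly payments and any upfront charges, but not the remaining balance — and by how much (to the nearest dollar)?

Lender B by $5,379

Lender A: monthly rate = 7.5%/12 = 0.0062500; payment = 257,000 × 0.0062500 / (1 − (1+0.0062500)^−240) = $2,070.37.
Lender B: monthly rate = 7.125%/12 = 0.0059375; payment = 257,000 × 0.0059375 / (1 − (1+0.0059375)^−240) = $2,011.85.
Over 48 months: Lender A costs 48 × $2,070.37 + $2,570.00 = $101,947.76; Lender B costs 48 × $2,011.85 = $96,568.80.
Lender B is cheaper by $101,947.76 − $96,568.80 = $5,378.96.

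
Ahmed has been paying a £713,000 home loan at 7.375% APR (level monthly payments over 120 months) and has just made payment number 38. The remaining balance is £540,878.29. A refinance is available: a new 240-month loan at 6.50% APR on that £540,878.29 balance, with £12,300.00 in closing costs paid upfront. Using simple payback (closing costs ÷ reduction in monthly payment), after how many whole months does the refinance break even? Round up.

3 months

Current payment = 713,000 × 7.375%/12 / (1 − (1+0.0061458)^−120) = £8,416.99.
Refinanced payment = 540,878.29 × 0.0054167 / (1 − (1+0.0054167)^−240) = £4,032.64.
Monthly savings = £8,416.99 − £4,032.64 = £4,384.35.
Break-even = £12,300.00 / £4,384.35 = 2.81 → 3 months.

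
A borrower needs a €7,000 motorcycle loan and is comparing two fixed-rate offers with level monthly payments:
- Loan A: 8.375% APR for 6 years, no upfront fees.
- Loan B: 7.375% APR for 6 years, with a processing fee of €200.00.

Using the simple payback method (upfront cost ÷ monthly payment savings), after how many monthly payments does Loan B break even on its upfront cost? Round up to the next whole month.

59 months

Loan A: at 8.375% the monthly rate is 0.0069792, so the payment is 7,000 × 0.0069792 / (1 − 1.0069792^−72) = €124.02.
Loan B: monthly rate = 7.375%/12 = 0.0061458; payment = 7,000 × 0.0061458 / (1 − (1+0.0061458)^−72) = €120.61.
Monthly savings = €124.02 − €120.61 = €3.41.
Break-even = €200.00 / €3.41 = 58.65 → 59 months.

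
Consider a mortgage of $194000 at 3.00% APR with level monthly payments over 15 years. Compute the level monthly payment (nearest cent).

$1,339.73

At 3.00% the monthly rate is 0.0025000, so the payment is 194,000 × 0.0025000 / (1 − 1.0025000^−180) = $1,339.73.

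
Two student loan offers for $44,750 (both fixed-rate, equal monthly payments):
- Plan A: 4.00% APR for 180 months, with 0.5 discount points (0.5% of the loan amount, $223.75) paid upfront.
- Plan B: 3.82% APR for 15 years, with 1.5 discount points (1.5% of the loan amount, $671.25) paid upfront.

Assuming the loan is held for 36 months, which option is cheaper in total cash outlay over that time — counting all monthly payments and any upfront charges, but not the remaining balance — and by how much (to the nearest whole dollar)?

Plan A by $303

Plan A: monthly rate = 4%/12 = 0.0033333; payment = 44,750 × 0.0033333 / (1 − (1+0.0033333)^−180) = $331.01.
Plan B: at 3.82% the monthly rate is 0.0031833, so the payment is 44,750 × 0.0031833 / (1 − 1.0031833^−180) = $326.99.
Over 36 months: Plan A costs 36 × $331.01 + $223.75 = $12,140.11; Plan B costs 36 × $326.99 + $671.25 = $12,442.89.
Plan A is cheaper by $12,442.89 − $12,140.11 = $302.78.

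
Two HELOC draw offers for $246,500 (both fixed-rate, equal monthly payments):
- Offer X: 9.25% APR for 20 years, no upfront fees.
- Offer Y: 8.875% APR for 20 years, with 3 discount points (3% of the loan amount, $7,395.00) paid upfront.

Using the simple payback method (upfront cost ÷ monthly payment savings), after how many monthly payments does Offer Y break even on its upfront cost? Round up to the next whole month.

Offer X: at 9.25% the monthly rate is 0.0077083, so the payment is 246,500 × 0.0077083 / (1 − 1.0077083^−240) = $2,257.61.
Offer Y: at 8.875% the monthly rate is 0.0073958, so the payment is 246,500 × 0.0073958 / (1 − 1.0073958^−240) = $2,198.05.
Monthly savings = $2,257.61 − $2,198.05 = $59.56.
Break-even = $7,395.00 / $59.56 = 124.16 → 125 months.

125 months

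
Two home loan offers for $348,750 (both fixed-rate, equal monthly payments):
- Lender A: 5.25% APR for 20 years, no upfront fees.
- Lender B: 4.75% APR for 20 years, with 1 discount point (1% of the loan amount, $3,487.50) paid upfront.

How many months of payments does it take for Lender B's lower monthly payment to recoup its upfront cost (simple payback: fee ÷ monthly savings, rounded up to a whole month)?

Lender A: monthly rate = 5.25%/12 = 0.0043750; payment = 348,750 × 0.0043750 / (1 − (1+0.0043750)^−240) = $2,350.03.
Lender B: monthly rate = 4.75%/12 = 0.0039583; payment = 348,750 × 0.0039583 / (1 − (1+0.0039583)^−240) = $2,253.70.
Monthly savings = $2,350.03 − $2,253.70 = $96.33.
Break-even = $3,487.50 / $96.33 = 36.20 → 37 months.

37 months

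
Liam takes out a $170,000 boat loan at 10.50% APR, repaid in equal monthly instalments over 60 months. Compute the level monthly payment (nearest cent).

$3,653.96

Monthly rate = 10.5%/12 = 0.0087500; payment = 170,000 × 0.0087500 / (1 − (1+0.0087500)^−60) = $3,653.96.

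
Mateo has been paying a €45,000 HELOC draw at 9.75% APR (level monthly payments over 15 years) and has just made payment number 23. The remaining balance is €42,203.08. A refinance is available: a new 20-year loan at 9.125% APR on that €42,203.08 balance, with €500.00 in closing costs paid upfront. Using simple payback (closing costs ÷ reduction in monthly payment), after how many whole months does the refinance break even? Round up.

6 months

Current payment = 45,000 × 9.75%/12 / (1 − (1+0.0081250)^−180) = €476.71.
Refinanced payment = 42,203.08 × 0.0076042 / (1 − (1+0.0076042)^−240) = €383.11.
Monthly savings = €476.71 − €383.11 = €93.60.
Break-even = €500.00 / €93.60 = 5.34 → 6 months.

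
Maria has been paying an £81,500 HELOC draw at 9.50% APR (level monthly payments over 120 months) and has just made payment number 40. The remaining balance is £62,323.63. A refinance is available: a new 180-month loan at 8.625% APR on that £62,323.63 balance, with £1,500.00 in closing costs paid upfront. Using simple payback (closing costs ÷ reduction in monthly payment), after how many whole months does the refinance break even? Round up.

4 months

Current payment = 81,500 × 9.5%/12 / (1 − (1+0.0079167)^−120) = £1,054.59.
Refinanced payment = 62,323.63 × 0.0071875 / (1 − (1+0.0071875)^−180) = £618.30.
Monthly savings = £1,054.59 − £618.30 = £436.29.
Break-even = £1,500.00 / £436.29 = 3.44 → 4 months.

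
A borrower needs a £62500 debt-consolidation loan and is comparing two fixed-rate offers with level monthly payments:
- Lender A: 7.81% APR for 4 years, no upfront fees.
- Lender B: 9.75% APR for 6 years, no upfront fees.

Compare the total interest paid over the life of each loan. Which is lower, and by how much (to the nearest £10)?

Lender A: monthly rate = 7.81%/12 = 0.0065083; payment = 62,500 × 0.0065083 / (1 − (1+0.0065083)^−48) = £1,520.24.
Total interest on Lender A = 48 × £1,520.24 − £62,500 = £10,471.52.
Lender B: at 9.75% the monthly rate is 0.0081250, so the payment is 62,500 × 0.0081250 / (1 − 1.0081250^−72) = £1,150.00.
Total interest on Lender B = 72 × £1,150.00 − £62,500 = £20,300.00.
Lender A is lower by £9,828.48.

Lender A by £9,830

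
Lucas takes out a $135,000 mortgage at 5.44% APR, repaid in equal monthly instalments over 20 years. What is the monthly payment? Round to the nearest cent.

At 5.44% the monthly rate is 0.0045333, so the payment is 135,000 × 0.0045333 / (1 − 1.0045333^−240) = $924.08.

$924.08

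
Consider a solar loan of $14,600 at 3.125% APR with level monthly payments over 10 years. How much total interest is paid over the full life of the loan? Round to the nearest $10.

$2,420

Monthly rate = 3.125%/12 = 0.0026042; payment = 14,600 × 0.0026042 / (1 − (1+0.0026042)^−120) = $141.82.
Total paid = 120 × $141.82 = $17,018.40; interest = $17,018.40 − $14,600 = $2,418.40.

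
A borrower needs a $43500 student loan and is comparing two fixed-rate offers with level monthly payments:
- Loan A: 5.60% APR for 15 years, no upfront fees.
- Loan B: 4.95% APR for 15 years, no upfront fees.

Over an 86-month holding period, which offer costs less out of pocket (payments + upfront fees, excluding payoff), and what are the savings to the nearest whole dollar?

Loan B by $1,280

Loan A: at 5.60% the monthly rate is 0.0046667, so the payment is 43,500 × 0.0046667 / (1 − 1.0046667^−180) = $357.74.
Loan B: monthly rate = 4.95%/12 = 0.0041250; payment = 43,500 × 0.0041250 / (1 − (1+0.0041250)^−180) = $342.86.
Over 86 months: Loan A costs 86 × $357.74 = $30,765.64; Loan B costs 86 × $342.86 = $29,485.96.
Loan B is cheaper by $30,765.64 − $29,485.96 = $1,279.68.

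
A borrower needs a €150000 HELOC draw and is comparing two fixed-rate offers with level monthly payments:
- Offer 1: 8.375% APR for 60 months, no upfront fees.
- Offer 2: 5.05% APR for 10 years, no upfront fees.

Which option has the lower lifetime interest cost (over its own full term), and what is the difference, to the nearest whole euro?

Offer 1: monthly rate = 8.375%/12 = 0.0069792; payment = 150,000 × 0.0069792 / (1 − (1+0.0069792)^−60) = €3,068.45.
Total interest on Offer 1 = 60 × €3,068.45 − €150,000 = €34,107.00.
Offer 2: at 5.05% the monthly rate is 0.0042083, so the payment is 150,000 × 0.0042083 / (1 − 1.0042083^−120) = €1,594.65.
Total interest on Offer 2 = 120 × €1,594.65 − €150,000 = €41,358.00.
Offer 1 is lower by €7,251.00.

Offer 1 by €7,251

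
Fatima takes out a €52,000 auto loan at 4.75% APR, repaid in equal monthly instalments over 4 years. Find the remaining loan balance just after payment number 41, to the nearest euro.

€8,211

With monthly rate i = 4.75%/12 = 0.0039583, the balance after k of n payments is P · [(1+i)^n − (1+i)^k] / [(1+i)^n − 1].
(1+0.0039583)^48 = 1.20879615 and (1+0.0039583)^41 = 1.17582651, so the balance is 52,000 × (1.20879615 − 1.17582651) / (1.20879615 − 1) = €8,210.98.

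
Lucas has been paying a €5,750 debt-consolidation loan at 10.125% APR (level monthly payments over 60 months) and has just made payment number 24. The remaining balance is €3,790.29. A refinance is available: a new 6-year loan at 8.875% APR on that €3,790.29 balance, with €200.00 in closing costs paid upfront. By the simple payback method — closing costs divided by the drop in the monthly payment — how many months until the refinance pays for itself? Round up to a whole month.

4 months

Current payment = 5,750 × 10.125%/12 / (1 − (1+0.0084375)^−60) = €122.52.
Refinanced payment = 3,790.29 × 0.0073958 / (1 − (1+0.0073958)^−72) = €68.09.
Monthly savings = €122.52 − €68.09 = €54.43.
Break-even = €200.00 / €54.43 = 3.67 → 4 months.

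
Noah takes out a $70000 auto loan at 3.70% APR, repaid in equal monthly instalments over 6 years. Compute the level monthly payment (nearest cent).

At 3.70% the monthly rate is 0.0030833, so the payment is 70,000 × 0.0030833 / (1 − 1.0030833^−72) = $1,085.62.

$1,085.62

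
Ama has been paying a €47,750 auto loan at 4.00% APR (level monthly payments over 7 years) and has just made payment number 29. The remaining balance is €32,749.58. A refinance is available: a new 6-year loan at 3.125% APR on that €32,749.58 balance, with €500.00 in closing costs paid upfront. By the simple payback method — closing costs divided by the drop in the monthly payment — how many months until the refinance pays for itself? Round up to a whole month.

4 months

Current payment = 47,750 × 4%/12 / (1 − (1+0.0033333)^−84) = €652.69.
Refinanced payment = 32,749.58 × 0.0026042 / (1 − (1+0.0026042)^−72) = €499.42.
Monthly savings = €652.69 − €499.42 = €153.27.
Break-even = €500.00 / €153.27 = 3.26 → 4 months.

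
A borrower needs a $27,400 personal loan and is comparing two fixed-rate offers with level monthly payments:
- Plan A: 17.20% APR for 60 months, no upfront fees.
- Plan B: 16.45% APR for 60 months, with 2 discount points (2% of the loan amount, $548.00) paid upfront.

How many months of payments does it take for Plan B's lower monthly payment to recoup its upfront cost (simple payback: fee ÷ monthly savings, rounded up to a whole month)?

50 months

Plan A: at 17.20% the monthly rate is 0.0143333, so the payment is 27,400 × 0.0143333 / (1 − 1.0143333^−60) = $683.91.
Plan B: monthly rate = 16.45%/12 = 0.0137083; payment = 27,400 × 0.0137083 / (1 − (1+0.0137083)^−60) = $672.88.
Monthly savings = $683.91 − $672.88 = $11.03.
Break-even = $548.00 / $11.03 = 49.68 → 50 months.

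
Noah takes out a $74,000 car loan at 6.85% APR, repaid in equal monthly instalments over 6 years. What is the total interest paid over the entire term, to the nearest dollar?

$16,454

Monthly rate = 6.85%/12 = 0.0057083; payment = 74,000 × 0.0057083 / (1 − (1+0.0057083)^−72) = $1,256.30.
Total paid = 72 × $1,256.30 = $90,453.60; interest = $90,453.60 − $74,000 = $16,453.60.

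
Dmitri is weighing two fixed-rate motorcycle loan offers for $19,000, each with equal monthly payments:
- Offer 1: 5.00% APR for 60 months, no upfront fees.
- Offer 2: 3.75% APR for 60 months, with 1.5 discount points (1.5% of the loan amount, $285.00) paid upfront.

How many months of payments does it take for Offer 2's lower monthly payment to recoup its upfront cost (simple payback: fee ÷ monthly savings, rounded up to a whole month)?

Offer 1: at 5.00% the monthly rate is 0.0041667, so the payment is 19,000 × 0.0041667 / (1 − 1.0041667^−60) = $358.55.
Offer 2: at 3.75% the monthly rate is 0.0031250, so the payment is 19,000 × 0.0031250 / (1 − 1.0031250^−60) = $347.77.
Monthly savings = $358.55 − $347.77 = $10.78.
Break-even = $285.00 / $10.78 = 26.44 → 27 months.

27 months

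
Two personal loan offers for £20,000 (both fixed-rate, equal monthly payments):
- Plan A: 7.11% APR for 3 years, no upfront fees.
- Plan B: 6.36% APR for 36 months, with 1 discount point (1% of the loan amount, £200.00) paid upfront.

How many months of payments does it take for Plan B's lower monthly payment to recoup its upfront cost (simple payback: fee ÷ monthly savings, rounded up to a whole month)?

30 months

Plan A: monthly rate = 7.11%/12 = 0.0059250; payment = 20,000 × 0.0059250 / (1 − (1+0.0059250)^−36) = £618.55.
Plan B: at 6.36% the monthly rate is 0.0053000, so the payment is 20,000 × 0.0053000 / (1 − 1.0053000^−36) = £611.71.
Monthly savings = £618.55 − £611.71 = £6.84.
Break-even = £200.00 / £6.84 = 29.24 → 30 months.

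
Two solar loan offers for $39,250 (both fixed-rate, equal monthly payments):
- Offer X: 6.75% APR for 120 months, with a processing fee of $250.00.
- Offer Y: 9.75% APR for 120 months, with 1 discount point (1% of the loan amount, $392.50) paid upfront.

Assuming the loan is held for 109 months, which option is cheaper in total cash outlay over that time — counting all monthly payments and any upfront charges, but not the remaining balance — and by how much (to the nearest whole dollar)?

Offer X by $6,965

Offer X: monthly rate = 6.75%/12 = 0.0056250; payment = 39,250 × 0.0056250 / (1 − (1+0.0056250)^−120) = $450.68.
Offer Y: monthly rate = 9.75%/12 = 0.0081250; payment = 39,250 × 0.0081250 / (1 − (1+0.0081250)^−120) = $513.27.
Over 109 months: Offer X costs 109 × $450.68 + $250.00 = $49,374.12; Offer Y costs 109 × $513.27 + $392.50 = $56,338.93.
Offer X is cheaper by $56,338.93 − $49,374.12 = $6,964.81.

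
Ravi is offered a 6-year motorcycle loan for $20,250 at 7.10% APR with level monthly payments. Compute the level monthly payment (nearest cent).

$346.22

At 7.10% the monthly rate is 0.0059167, so the payment is 20,250 × 0.0059167 / (1 − 1.0059167^−72) = $346.22.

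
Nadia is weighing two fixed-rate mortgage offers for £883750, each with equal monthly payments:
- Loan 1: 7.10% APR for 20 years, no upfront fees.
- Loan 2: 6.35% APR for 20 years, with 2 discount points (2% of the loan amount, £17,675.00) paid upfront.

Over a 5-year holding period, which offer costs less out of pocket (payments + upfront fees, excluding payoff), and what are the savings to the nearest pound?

Loan 1: monthly rate = 7.1%/12 = 0.0059167; payment = 883,750 × 0.0059167 / (1 − (1+0.0059167)^−240) = £6,904.85.
Loan 2: monthly rate = 6.35%/12 = 0.0052917; payment = 883,750 × 0.0052917 / (1 − (1+0.0052917)^−240) = £6,511.19.
Over 60 months: Loan 1 costs 60 × £6,904.85 = £414,291.00; Loan 2 costs 60 × £6,511.19 + £17,675.00 = £408,346.40.
Loan 2 is cheaper by £414,291.00 − £408,346.40 = £5,944.60.

Loan 2 by £5,945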